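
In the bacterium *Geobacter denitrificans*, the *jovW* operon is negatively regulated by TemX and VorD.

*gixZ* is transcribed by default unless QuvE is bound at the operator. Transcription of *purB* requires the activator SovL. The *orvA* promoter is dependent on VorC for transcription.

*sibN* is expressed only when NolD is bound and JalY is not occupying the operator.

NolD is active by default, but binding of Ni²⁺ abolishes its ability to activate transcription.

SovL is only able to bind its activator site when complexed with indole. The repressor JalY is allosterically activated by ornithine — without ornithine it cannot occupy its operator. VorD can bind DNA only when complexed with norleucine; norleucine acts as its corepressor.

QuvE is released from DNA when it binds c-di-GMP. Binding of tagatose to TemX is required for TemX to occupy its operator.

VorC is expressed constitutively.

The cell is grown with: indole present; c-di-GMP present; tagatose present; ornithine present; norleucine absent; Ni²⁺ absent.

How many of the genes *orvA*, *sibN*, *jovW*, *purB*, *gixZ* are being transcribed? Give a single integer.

3

VorC is produced constitutively and is active.
No repressor is bound and VorC is active, so *orvA* is transcribed.
→ *orvA* is ON.
Ni²⁺ is absent, so NolD is active.
Ornithine is present, so JalY is active.
With repressor JalY bound, *sibN* is not transcribed.
→ *sibN* is OFF.
Tagatose is present, so TemX is active.
Norleucine is absent, so VorD is inactive.
With repressor TemX bound, *jovW* is not transcribed.
→ *jovW* is OFF.
Indole is present, so SovL is active.
No repressor is bound and SovL is active, so *purB* is transcribed.
→ *purB* is ON.
c-di-GMP is present, so QuvE is inactive.
With no repressor bound, *gixZ* is transcribed.
→ *gixZ* is ON.
3 of the 5 genes are transcribed.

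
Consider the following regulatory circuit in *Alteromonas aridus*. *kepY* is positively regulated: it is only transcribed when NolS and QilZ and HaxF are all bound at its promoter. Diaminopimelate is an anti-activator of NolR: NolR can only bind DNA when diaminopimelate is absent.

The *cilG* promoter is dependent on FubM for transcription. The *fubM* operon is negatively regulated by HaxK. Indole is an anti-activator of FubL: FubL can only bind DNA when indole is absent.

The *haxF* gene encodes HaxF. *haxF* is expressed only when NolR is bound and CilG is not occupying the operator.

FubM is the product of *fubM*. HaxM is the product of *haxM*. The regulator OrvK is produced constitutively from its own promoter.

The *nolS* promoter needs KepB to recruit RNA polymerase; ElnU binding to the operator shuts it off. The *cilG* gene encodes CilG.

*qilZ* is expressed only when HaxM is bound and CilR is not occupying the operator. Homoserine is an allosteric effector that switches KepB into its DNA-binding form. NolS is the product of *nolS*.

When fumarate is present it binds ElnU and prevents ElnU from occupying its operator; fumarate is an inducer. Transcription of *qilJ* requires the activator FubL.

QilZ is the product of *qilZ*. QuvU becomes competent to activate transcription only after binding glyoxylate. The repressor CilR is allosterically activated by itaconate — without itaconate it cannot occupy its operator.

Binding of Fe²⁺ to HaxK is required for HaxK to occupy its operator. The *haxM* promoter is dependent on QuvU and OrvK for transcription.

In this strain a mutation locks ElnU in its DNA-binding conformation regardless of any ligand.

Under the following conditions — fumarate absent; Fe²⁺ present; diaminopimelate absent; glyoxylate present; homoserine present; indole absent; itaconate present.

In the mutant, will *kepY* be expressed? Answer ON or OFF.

OFF

ElnU is constitutively active in this strain.
Homoserine is present, so KepB is active.
With repressor ElnU bound, *nolS* is not transcribed.
So NolS is not produced.
Itaconate is present, so CilR is active.
Glyoxylate is present, so QuvU is active.
OrvK is produced constitutively and is active.
No repressor is bound and QuvU and OrvK are active, so *haxM* is transcribed.
So HaxM is produced and active.
With repressor CilR bound, *qilZ* is not transcribed.
So QilZ is not produced.
Fe²⁺ is present, so HaxK is active.
With repressor HaxK bound, *fubM* is not transcribed.
So FubM is not produced.
Required activator FubM is absent, so *cilG* is not transcribed.
So CilG is not produced.
Diaminopimelate is absent, so NolR is active.
No repressor is bound and NolR is active, so *haxF* is transcribed.
So HaxF is produced and active.
Required activator NolS is absent, so *kepY* is not transcribed.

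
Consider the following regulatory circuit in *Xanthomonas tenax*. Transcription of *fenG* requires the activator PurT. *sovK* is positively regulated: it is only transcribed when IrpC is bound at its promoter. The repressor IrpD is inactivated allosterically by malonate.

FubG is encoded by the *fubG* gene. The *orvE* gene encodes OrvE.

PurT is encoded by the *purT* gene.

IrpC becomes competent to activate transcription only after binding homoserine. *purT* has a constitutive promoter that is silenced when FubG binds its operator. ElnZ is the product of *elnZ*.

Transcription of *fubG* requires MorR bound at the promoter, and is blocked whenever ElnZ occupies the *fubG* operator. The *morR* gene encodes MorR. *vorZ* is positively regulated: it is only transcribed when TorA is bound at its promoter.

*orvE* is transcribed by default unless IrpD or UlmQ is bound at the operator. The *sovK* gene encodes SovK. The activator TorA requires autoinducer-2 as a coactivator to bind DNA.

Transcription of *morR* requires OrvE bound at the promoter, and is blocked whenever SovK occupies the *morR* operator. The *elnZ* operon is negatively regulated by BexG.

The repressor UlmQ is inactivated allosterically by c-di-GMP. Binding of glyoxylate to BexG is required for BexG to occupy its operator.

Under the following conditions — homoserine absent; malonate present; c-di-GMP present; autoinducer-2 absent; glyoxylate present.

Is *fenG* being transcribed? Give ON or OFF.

OFF

Homoserine is absent, so IrpC is inactive.
Required activator IrpC is absent, so *sovK* is not transcribed.
So SovK is not produced.
Malonate is present, so IrpD is inactive.
c-di-GMP is present, so UlmQ is inactive.
With no repressor bound, *orvE* is transcribed.
So OrvE is produced and active.
No repressor is bound and OrvE is active, so *morR* is transcribed.
So MorR is produced and active.
Glyoxylate is present, so BexG is active.
With repressor BexG bound, *elnZ* is not transcribed.
So ElnZ is not produced.
No repressor is bound and MorR is active, so *fubG* is transcribed.
So FubG is produced and active.
With repressor FubG bound, *purT* is not transcribed.
So PurT is not produced.
Required activator PurT is absent, so *fenG* is not transcribed.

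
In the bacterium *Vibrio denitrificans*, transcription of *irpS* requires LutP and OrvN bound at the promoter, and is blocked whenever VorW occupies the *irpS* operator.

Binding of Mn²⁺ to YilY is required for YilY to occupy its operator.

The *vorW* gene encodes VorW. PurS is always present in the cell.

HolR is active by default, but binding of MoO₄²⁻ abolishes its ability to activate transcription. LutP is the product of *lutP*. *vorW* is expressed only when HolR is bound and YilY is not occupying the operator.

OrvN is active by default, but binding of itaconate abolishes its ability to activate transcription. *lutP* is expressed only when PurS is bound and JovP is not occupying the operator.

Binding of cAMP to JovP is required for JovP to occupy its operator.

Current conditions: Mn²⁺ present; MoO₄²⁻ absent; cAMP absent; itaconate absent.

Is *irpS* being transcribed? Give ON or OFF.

ON

MoO₄²⁻ is absent, so HolR is active.
Mn²⁺ is present, so YilY is active.
With repressor YilY bound, *vorW* is not transcribed.
So VorW is not produced.
cAMP is absent, so JovP is inactive.
PurS is produced constitutively and is active.
No repressor is bound and PurS is active, so *lutP* is transcribed.
So LutP is produced and active.
Itaconate is absent, so OrvN is active.
No repressor is bound and LutP and OrvN are active, so *irpS* is transcribed.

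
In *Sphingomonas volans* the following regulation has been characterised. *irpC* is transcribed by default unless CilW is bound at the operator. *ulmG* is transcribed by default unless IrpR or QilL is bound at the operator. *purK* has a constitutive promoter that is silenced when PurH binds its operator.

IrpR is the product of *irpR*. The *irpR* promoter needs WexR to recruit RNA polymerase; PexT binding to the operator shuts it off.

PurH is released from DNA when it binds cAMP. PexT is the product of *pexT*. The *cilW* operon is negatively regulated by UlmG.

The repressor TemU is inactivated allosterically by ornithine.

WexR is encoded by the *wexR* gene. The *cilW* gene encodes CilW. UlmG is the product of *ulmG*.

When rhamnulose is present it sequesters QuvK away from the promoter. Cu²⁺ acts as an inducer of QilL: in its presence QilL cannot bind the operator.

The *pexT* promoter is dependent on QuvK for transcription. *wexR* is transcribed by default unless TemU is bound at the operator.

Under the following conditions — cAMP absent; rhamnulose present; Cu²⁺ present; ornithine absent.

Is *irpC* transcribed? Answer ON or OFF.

Ornithine is absent, so TemU is active.
With repressor TemU bound, *wexR* is not transcribed.
So WexR is not produced.
Rhamnulose is present, so QuvK is inactive.
Required activator QuvK is absent, so *pexT* is not transcribed.
So PexT is not produced.
Required activator WexR is absent, so *irpR* is not transcribed.
So IrpR is not produced.
Cu²⁺ is present, so QilL is inactive.
With no repressor bound, *ulmG* is transcribed.
So UlmG is produced and active.
With repressor UlmG bound, *cilW* is not transcribed.
So CilW is not produced.
With no repressor bound, *irpC* is transcribed.

ON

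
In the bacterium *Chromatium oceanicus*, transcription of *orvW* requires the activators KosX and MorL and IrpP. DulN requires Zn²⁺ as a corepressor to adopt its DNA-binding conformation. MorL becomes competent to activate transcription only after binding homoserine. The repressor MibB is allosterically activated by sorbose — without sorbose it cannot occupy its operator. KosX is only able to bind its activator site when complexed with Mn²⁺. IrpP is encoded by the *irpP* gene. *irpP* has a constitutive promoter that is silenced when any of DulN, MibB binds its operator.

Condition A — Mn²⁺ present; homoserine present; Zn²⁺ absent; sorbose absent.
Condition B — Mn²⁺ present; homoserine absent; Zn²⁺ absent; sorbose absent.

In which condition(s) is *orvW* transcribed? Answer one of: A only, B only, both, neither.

Condition A:
Mn²⁺ is present, so KosX is active.
Homoserine is present, so MorL is active.
Zn²⁺ is absent, so DulN is inactive.
Sorbose is absent, so MibB is inactive.
With no repressor bound, *irpP* is transcribed.
So IrpP is produced and active.
No repressor is bound and KosX and MorL and IrpP are active, so *orvW* is transcribed.
→ *orvW* is ON in A.
Condition B:
Mn²⁺ is present, so KosX is active.
Homoserine is absent, so MorL is inactive.
Zn²⁺ is absent, so DulN is inactive.
Sorbose is absent, so MibB is inactive.
With no repressor bound, *irpP* is transcribed.
So IrpP is produced and active.
Required activator MorL is absent, so *orvW* is not transcribed.
→ *orvW* is OFF in B.

A only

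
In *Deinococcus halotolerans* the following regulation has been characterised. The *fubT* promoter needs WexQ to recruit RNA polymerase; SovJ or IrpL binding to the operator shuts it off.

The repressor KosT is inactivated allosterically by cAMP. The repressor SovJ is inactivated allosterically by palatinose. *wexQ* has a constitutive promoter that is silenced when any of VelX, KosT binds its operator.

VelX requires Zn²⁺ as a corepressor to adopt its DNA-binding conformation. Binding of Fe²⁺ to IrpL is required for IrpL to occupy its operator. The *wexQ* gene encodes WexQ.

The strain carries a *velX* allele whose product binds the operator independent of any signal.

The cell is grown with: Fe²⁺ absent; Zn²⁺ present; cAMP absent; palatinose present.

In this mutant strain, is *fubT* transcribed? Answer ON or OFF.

VelX is constitutively active in this strain.
cAMP is absent, so KosT is active.
With repressor VelX bound, *wexQ* is not transcribed.
So WexQ is not produced.
Palatinose is present, so SovJ is inactive.
Fe²⁺ is absent, so IrpL is inactive.
Required activator WexQ is absent, so *fubT* is not transcribed.

OFF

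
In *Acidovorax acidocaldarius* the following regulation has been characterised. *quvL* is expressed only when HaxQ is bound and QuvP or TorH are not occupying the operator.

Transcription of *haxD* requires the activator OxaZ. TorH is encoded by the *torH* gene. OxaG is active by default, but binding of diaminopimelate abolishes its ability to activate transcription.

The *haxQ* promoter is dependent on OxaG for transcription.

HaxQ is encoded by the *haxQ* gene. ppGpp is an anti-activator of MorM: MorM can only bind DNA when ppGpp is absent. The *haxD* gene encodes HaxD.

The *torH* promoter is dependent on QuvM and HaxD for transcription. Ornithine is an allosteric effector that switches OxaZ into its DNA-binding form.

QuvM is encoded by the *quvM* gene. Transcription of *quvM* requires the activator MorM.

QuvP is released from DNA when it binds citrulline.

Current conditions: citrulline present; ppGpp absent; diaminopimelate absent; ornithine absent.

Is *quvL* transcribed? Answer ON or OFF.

Citrulline is present, so QuvP is inactive.
ppGpp is absent, so MorM is active.
No repressor is bound and MorM is active, so *quvM* is transcribed.
So QuvM is produced and active.
Ornithine is absent, so OxaZ is inactive.
Required activator OxaZ is absent, so *haxD* is not transcribed.
So HaxD is not produced.
Required activator HaxD is absent, so *torH* is not transcribed.
So TorH is not produced.
Diaminopimelate is absent, so OxaG is active.
No repressor is bound and OxaG is active, so *haxQ* is transcribed.
So HaxQ is produced and active.
No repressor is bound and HaxQ is active, so *quvL* is transcribed.

ON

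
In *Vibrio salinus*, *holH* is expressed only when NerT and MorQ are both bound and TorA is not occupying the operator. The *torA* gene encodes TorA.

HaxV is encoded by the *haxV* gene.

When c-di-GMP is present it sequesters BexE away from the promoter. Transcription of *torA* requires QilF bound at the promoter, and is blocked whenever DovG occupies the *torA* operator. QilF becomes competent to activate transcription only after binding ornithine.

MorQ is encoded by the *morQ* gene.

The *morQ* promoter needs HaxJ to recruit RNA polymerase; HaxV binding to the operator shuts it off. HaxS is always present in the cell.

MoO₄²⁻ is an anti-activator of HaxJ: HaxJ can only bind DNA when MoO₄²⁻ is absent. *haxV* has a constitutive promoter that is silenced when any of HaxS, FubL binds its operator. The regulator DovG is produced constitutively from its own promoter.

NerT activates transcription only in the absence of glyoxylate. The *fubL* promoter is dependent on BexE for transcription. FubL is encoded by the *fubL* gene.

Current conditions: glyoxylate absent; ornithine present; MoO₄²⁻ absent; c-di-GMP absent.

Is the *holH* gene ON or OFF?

Ornithine is present, so QilF is active.
DovG is produced constitutively and is active.
With repressor DovG bound, *torA* is not transcribed.
So TorA is not produced.
Glyoxylate is absent, so NerT is active.
HaxS is produced constitutively and is active.
c-di-GMP is absent, so BexE is active.
No repressor is bound and BexE is active, so *fubL* is transcribed.
So FubL is produced and active.
With repressor HaxS bound, *haxV* is not transcribed.
So HaxV is not produced.
MoO₄²⁻ is absent, so HaxJ is active.
No repressor is bound and HaxJ is active, so *morQ* is transcribed.
So MorQ is produced and active.
No repressor is bound and NerT and MorQ are active, so *holH* is transcribed.

ON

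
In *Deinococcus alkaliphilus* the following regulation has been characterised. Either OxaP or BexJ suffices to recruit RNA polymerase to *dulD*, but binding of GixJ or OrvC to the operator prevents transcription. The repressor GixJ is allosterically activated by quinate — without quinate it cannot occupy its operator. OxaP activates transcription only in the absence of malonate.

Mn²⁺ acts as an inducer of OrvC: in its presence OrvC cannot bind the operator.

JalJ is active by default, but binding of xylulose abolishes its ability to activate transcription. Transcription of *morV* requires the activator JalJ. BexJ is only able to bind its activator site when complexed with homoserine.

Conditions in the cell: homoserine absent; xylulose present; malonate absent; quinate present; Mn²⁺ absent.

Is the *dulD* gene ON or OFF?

Quinate is present, so GixJ is active.
Malonate is absent, so OxaP is active.
Homoserine is absent, so BexJ is inactive.
Mn²⁺ is absent, so OrvC is active.
With repressor GixJ bound, *dulD* is not transcribed.

OFF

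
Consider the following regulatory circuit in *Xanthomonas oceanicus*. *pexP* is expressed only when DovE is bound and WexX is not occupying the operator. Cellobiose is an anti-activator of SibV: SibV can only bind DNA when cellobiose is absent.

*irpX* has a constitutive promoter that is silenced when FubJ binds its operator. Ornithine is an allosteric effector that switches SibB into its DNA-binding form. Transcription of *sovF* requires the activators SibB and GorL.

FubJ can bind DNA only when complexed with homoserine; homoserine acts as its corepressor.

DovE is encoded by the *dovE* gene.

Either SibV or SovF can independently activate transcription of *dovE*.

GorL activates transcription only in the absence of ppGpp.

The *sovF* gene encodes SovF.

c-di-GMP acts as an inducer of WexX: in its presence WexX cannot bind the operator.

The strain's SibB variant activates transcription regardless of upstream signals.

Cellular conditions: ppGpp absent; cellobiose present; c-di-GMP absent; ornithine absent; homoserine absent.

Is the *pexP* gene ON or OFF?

OFF

Cellobiose is present, so SibV is inactive.
SibB is constitutively active in this strain.
ppGpp is absent, so GorL is active.
No repressor is bound and SibB and GorL are active, so *sovF* is transcribed.
So SovF is produced and active.
Activator SovF is present, so *dovE* is transcribed.
So DovE is produced and active.
c-di-GMP is absent, so WexX is active.
With repressor WexX bound, *pexP* is not transcribed.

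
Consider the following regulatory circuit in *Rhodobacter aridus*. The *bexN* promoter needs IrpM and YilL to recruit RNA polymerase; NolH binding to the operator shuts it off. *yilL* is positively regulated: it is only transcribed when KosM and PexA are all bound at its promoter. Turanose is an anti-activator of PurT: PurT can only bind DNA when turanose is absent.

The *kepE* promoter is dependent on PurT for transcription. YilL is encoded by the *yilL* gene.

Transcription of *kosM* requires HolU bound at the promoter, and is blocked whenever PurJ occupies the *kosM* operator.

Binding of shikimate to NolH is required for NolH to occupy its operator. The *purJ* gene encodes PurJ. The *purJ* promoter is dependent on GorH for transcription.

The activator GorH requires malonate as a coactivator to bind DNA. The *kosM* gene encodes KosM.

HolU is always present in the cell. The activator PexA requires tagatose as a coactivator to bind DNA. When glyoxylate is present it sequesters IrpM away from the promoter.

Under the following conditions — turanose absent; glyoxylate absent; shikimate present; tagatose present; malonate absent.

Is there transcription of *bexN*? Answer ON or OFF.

OFF

Shikimate is present, so NolH is active.
Glyoxylate is absent, so IrpM is active.
Malonate is absent, so GorH is inactive.
Required activator GorH is absent, so *purJ* is not transcribed.
So PurJ is not produced.
HolU is produced constitutively and is active.
No repressor is bound and HolU is active, so *kosM* is transcribed.
So KosM is produced and active.
Tagatose is present, so PexA is active.
No repressor is bound and KosM and PexA are active, so *yilL* is transcribed.
So YilL is produced and active.
With repressor NolH bound, *bexN* is not transcribed.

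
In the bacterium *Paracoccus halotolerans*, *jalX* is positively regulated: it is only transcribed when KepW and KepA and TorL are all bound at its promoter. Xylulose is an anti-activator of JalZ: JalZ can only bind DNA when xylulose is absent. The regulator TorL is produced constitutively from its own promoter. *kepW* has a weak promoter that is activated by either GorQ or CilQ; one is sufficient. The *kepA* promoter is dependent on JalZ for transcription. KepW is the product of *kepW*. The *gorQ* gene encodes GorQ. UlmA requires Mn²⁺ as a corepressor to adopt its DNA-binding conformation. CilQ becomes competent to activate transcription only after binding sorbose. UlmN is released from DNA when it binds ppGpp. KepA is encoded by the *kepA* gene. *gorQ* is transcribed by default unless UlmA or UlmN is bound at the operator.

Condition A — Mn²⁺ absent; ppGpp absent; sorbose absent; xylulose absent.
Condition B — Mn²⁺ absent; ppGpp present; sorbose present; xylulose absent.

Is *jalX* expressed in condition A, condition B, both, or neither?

B only

Condition A:
Mn²⁺ is absent, so UlmA is inactive.
ppGpp is absent, so UlmN is active.
With repressor UlmN bound, *gorQ* is not transcribed.
So GorQ is not produced.
Sorbose is absent, so CilQ is inactive.
No activator is available at the *kepW* promoter, so *kepW* is not transcribed.
So KepW is not produced.
Xylulose is absent, so JalZ is active.
No repressor is bound and JalZ is active, so *kepA* is transcribed.
So KepA is produced and active.
TorL is produced constitutively and is active.
Required activator KepW is absent, so *jalX* is not transcribed.
→ *jalX* is OFF in A.
Condition B:
Mn²⁺ is absent, so UlmA is inactive.
ppGpp is present, so UlmN is inactive.
With no repressor bound, *gorQ* is transcribed.
So GorQ is produced and active.
Sorbose is present, so CilQ is active.
Activator GorQ is present, so *kepW* is transcribed.
So KepW is produced and active.
Xylulose is absent, so JalZ is active.
No repressor is bound and JalZ is active, so *kepA* is transcribed.
So KepA is produced and active.
TorL is produced constitutively and is active.
No repressor is bound and KepW and KepA and TorL are active, so *jalX* is transcribed.
→ *jalX* is ON in B.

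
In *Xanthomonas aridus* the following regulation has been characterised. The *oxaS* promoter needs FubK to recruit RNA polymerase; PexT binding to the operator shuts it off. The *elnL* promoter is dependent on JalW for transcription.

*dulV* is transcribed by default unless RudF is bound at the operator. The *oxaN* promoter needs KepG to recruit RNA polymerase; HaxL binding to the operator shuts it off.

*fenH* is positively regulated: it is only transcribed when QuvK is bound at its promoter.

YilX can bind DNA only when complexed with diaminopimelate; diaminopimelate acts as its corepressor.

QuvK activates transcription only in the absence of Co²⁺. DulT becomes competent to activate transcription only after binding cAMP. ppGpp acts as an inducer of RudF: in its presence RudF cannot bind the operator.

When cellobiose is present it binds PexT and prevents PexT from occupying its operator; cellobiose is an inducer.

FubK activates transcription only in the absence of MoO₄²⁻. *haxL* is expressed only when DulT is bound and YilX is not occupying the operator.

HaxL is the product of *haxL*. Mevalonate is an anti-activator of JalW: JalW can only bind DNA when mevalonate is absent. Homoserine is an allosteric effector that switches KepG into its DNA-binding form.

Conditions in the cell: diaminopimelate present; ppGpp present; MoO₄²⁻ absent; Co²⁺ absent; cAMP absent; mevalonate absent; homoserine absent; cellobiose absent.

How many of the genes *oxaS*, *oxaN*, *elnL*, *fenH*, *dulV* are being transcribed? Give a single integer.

MoO₄²⁻ is absent, so FubK is active.
Cellobiose is absent, so PexT is active.
With repressor PexT bound, *oxaS* is not transcribed.
→ *oxaS* is OFF.
Diaminopimelate is present, so YilX is active.
cAMP is absent, so DulT is inactive.
With repressor YilX bound, *haxL* is not transcribed.
So HaxL is not produced.
Homoserine is absent, so KepG is inactive.
Required activator KepG is absent, so *oxaN* is not transcribed.
→ *oxaN* is OFF.
Mevalonate is absent, so JalW is active.
No repressor is bound and JalW is active, so *elnL* is transcribed.
→ *elnL* is ON.
Co²⁺ is absent, so QuvK is active.
No repressor is bound and QuvK is active, so *fenH* is transcribed.
→ *fenH* is ON.
ppGpp is present, so RudF is inactive.
With no repressor bound, *dulV* is transcribed.
→ *dulV* is ON.
3 of the 5 genes are transcribed.

3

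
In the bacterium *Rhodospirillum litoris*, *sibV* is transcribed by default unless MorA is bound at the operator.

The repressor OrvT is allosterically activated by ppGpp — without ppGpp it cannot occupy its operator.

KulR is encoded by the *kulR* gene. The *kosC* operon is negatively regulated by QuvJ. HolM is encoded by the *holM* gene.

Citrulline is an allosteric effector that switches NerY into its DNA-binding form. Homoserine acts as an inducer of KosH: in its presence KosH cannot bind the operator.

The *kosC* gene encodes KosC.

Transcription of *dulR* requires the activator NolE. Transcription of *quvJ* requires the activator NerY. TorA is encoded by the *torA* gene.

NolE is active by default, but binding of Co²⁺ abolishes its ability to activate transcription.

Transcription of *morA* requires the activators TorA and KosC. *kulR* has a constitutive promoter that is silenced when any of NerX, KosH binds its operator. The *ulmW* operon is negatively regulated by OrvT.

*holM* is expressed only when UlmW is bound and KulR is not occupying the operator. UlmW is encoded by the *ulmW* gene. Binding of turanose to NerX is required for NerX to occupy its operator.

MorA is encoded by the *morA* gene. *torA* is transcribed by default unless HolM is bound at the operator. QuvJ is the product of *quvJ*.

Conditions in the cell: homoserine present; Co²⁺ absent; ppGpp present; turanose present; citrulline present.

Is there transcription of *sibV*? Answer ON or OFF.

ppGpp is present, so OrvT is active.
With repressor OrvT bound, *ulmW* is not transcribed.
So UlmW is not produced.
Turanose is present, so NerX is active.
Homoserine is present, so KosH is inactive.
With repressor NerX bound, *kulR* is not transcribed.
So KulR is not produced.
Required activator UlmW is absent, so *holM* is not transcribed.
So HolM is not produced.
With no repressor bound, *torA* is transcribed.
So TorA is produced and active.
Citrulline is present, so NerY is active.
No repressor is bound and NerY is active, so *quvJ* is transcribed.
So QuvJ is produced and active.
With repressor QuvJ bound, *kosC* is not transcribed.
So KosC is not produced.
Required activator KosC is absent, so *morA* is not transcribed.
So MorA is not produced.
With no repressor bound, *sibV* is transcribed.

ON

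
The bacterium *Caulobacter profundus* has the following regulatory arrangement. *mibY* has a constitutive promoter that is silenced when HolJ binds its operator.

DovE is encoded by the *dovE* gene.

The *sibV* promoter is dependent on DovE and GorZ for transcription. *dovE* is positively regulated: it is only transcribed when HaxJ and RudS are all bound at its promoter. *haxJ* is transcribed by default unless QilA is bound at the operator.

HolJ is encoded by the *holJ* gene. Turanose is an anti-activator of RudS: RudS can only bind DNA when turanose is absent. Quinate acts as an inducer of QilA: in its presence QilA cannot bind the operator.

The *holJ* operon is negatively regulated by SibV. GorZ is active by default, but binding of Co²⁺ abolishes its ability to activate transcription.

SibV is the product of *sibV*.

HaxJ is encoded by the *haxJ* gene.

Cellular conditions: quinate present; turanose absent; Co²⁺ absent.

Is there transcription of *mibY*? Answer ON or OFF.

ON

Quinate is present, so QilA is inactive.
With no repressor bound, *haxJ* is transcribed.
So HaxJ is produced and active.
Turanose is absent, so RudS is active.
No repressor is bound and HaxJ and RudS are active, so *dovE* is transcribed.
So DovE is produced and active.
Co²⁺ is absent, so GorZ is active.
No repressor is bound and DovE and GorZ are active, so *sibV* is transcribed.
So SibV is produced and active.
With repressor SibV bound, *holJ* is not transcribed.
So HolJ is not produced.
With no repressor bound, *mibY* is transcribed.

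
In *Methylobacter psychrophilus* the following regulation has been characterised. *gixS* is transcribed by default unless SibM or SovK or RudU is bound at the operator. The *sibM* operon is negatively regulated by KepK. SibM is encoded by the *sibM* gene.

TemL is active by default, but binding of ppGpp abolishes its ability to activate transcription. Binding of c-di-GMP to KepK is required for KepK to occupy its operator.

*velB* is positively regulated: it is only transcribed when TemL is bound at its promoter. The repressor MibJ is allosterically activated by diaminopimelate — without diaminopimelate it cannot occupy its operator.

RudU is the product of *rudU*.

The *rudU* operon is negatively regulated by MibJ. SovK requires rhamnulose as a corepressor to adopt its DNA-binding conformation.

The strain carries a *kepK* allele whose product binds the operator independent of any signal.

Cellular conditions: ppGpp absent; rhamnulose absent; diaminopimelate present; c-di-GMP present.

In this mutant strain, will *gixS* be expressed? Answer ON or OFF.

KepK is constitutively active in this strain.
With repressor KepK bound, *sibM* is not transcribed.
So SibM is not produced.
Rhamnulose is absent, so SovK is inactive.
Diaminopimelate is present, so MibJ is active.
With repressor MibJ bound, *rudU* is not transcribed.
So RudU is not produced.
With no repressor bound, *gixS* is transcribed.

ON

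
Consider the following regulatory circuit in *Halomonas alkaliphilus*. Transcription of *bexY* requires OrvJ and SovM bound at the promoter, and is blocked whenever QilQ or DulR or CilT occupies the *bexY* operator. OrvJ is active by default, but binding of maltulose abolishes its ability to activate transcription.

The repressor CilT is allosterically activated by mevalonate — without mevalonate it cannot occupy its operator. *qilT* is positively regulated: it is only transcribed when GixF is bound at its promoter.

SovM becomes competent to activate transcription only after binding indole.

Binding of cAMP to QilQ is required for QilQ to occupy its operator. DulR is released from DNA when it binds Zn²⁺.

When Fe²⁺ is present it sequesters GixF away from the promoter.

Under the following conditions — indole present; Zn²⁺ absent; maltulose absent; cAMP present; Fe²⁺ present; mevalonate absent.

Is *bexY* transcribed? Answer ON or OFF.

cAMP is present, so QilQ is active.
Zn²⁺ is absent, so DulR is active.
Mevalonate is absent, so CilT is inactive.
Maltulose is absent, so OrvJ is active.
Indole is present, so SovM is active.
With repressor QilQ bound, *bexY* is not transcribed.

OFF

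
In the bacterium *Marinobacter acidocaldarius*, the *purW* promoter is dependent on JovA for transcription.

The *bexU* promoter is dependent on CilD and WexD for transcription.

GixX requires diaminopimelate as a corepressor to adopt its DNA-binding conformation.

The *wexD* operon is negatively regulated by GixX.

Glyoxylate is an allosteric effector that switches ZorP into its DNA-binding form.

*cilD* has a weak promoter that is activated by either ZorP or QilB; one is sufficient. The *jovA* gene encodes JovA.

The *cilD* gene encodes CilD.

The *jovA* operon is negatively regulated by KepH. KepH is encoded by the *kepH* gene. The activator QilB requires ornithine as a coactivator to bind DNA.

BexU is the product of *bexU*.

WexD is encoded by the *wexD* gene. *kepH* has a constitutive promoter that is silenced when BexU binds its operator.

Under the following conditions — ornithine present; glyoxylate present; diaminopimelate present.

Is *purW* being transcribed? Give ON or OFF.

Glyoxylate is present, so ZorP is active.
Ornithine is present, so QilB is active.
Activator ZorP is present, so *cilD* is transcribed.
So CilD is produced and active.
Diaminopimelate is present, so GixX is active.
With repressor GixX bound, *wexD* is not transcribed.
So WexD is not produced.
Required activator WexD is absent, so *bexU* is not transcribed.
So BexU is not produced.
With no repressor bound, *kepH* is transcribed.
So KepH is produced and active.
With repressor KepH bound, *jovA* is not transcribed.
So JovA is not produced.
Required activator JovA is absent, so *purW* is not transcribed.

OFF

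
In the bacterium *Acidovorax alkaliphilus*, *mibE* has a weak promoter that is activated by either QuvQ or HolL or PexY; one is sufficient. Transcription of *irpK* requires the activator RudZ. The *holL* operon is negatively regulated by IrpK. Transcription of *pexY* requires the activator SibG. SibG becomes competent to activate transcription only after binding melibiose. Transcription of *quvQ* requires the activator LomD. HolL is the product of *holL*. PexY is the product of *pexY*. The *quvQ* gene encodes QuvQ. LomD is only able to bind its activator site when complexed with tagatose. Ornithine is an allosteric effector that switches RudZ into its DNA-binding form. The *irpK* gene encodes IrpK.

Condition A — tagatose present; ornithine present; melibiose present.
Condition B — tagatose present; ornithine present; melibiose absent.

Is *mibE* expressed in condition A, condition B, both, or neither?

Condition A:
Tagatose is present, so LomD is active.
No repressor is bound and LomD is active, so *quvQ* is transcribed.
So QuvQ is produced and active.
Ornithine is present, so RudZ is active.
No repressor is bound and RudZ is active, so *irpK* is transcribed.
So IrpK is produced and active.
With repressor IrpK bound, *holL* is not transcribed.
So HolL is not produced.
Melibiose is present, so SibG is active.
No repressor is bound and SibG is active, so *pexY* is transcribed.
So PexY is produced and active.
Activator QuvQ is present, so *mibE* is transcribed.
→ *mibE* is ON in A.
Condition B:
Tagatose is present, so LomD is active.
No repressor is bound and LomD is active, so *quvQ* is transcribed.
So QuvQ is produced and active.
Ornithine is present, so RudZ is active.
No repressor is bound and RudZ is active, so *irpK* is transcribed.
So IrpK is produced and active.
With repressor IrpK bound, *holL* is not transcribed.
So HolL is not produced.
Melibiose is absent, so SibG is inactive.
Required activator SibG is absent, so *pexY* is not transcribed.
So PexY is not produced.
Activator QuvQ is present, so *mibE* is transcribed.
→ *mibE* is ON in B.

both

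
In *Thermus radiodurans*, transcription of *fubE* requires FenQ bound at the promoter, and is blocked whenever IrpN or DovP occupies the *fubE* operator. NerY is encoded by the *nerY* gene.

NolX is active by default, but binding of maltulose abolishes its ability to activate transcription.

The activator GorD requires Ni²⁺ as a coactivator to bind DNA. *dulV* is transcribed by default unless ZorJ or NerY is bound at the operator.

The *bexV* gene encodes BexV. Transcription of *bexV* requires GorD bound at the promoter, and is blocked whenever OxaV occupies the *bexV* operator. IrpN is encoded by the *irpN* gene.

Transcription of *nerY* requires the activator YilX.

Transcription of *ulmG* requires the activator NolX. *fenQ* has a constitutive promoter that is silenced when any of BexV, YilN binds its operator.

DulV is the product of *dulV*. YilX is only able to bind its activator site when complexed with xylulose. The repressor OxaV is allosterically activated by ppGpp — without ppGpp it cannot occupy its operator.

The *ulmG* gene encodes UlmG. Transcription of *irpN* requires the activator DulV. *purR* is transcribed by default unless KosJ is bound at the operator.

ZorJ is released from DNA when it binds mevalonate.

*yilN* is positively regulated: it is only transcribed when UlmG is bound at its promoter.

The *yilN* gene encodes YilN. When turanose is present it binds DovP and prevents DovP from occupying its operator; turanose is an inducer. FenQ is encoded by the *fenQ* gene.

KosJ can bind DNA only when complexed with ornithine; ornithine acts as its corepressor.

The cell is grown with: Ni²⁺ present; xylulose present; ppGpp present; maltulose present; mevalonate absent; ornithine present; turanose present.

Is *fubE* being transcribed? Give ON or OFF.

ON

Mevalonate is absent, so ZorJ is active.
Xylulose is present, so YilX is active.
No repressor is bound and YilX is active, so *nerY* is transcribed.
So NerY is produced and active.
With repressor ZorJ bound, *dulV* is not transcribed.
So DulV is not produced.
Required activator DulV is absent, so *irpN* is not transcribed.
So IrpN is not produced.
Turanose is present, so DovP is inactive.
Ni²⁺ is present, so GorD is active.
ppGpp is present, so OxaV is active.
With repressor OxaV bound, *bexV* is not transcribed.
So BexV is not produced.
Maltulose is present, so NolX is inactive.
Required activator NolX is absent, so *ulmG* is not transcribed.
So UlmG is not produced.
Required activator UlmG is absent, so *yilN* is not transcribed.
So YilN is not produced.
With no repressor bound, *fenQ* is transcribed.
So FenQ is produced and active.
No repressor is bound and FenQ is active, so *fubE* is transcribed.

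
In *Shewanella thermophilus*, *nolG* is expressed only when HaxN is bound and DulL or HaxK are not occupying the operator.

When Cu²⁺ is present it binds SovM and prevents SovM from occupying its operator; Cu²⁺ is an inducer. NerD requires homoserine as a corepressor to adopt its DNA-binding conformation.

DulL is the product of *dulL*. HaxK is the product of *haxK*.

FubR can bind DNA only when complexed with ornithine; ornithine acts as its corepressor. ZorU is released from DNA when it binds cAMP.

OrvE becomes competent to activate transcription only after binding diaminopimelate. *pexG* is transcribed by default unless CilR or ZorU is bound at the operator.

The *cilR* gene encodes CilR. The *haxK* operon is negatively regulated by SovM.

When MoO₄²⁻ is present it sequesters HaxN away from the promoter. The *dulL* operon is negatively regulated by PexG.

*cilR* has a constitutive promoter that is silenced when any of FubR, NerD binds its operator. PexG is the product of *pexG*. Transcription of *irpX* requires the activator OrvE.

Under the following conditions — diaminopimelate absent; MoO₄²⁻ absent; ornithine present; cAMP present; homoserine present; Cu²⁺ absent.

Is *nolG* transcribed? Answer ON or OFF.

Ornithine is present, so FubR is active.
Homoserine is present, so NerD is active.
With repressor FubR bound, *cilR* is not transcribed.
So CilR is not produced.
cAMP is present, so ZorU is inactive.
With no repressor bound, *pexG* is transcribed.
So PexG is produced and active.
With repressor PexG bound, *dulL* is not transcribed.
So DulL is not produced.
MoO₄²⁻ is absent, so HaxN is active.
Cu²⁺ is absent, so SovM is active.
With repressor SovM bound, *haxK* is not transcribed.
So HaxK is not produced.
No repressor is bound and HaxN is active, so *nolG* is transcribed.

ON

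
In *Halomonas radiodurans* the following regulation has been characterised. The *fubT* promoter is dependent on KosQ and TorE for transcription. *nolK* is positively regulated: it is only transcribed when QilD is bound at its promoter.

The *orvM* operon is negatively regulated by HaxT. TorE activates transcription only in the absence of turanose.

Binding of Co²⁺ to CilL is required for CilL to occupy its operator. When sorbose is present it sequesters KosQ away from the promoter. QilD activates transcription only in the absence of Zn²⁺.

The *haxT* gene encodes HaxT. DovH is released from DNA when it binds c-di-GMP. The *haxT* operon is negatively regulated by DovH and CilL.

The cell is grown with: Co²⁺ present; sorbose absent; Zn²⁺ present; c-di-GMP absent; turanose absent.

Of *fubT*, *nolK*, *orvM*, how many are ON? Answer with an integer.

2

Sorbose is absent, so KosQ is active.
Turanose is absent, so TorE is active.
No repressor is bound and KosQ and TorE are active, so *fubT* is transcribed.
→ *fubT* is ON.
Zn²⁺ is present, so QilD is inactive.
Required activator QilD is absent, so *nolK* is not transcribed.
→ *nolK* is OFF.
c-di-GMP is absent, so DovH is active.
Co²⁺ is present, so CilL is active.
With repressor DovH bound, *haxT* is not transcribed.
So HaxT is not produced.
With no repressor bound, *orvM* is transcribed.
→ *orvM* is ON.
2 of the 3 genes are transcribed.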